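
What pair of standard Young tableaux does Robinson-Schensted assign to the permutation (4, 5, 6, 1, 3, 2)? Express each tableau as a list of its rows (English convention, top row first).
P = [[1, 2, 6], [3, 5], [4]], Q = [[1, 2, 3], [4, 5], [6]]

Insert each entry of the permutation into P by Schensted row insertion, recording in Q the position of each new cell.

Insert 4: appended to row 1. P = [[4]].
Insert 5: appended to row 1. P = [[4, 5]].
Insert 6: appended to row 1. P = [[4, 5, 6]].
Insert 1: 1 bumps 4 from row 1; 4 starts row 2. P = [[1, 5, 6], [4]].
Insert 3: 3 bumps 5 from row 1; 5 appends to row 2. P = [[1, 3, 6], [4, 5]].
Insert 2: 2 bumps 3 from row 1; 3 bumps 4 from row 2; 4 starts row 3. P = [[1, 2, 6], [3, 5], [4]].

So P = [[1, 2, 6], [3, 5], [4]], Q = [[1, 2, 3], [4, 5], [6]].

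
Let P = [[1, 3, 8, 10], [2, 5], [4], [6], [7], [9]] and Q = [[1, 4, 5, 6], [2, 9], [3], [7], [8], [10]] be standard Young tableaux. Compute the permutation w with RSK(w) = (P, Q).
Reverse the RSK construction: for i from n down to 1, find the cell of Q containing i, remove the entry at that cell from P, and reverse-bump it up through P; the value ejected from row 1 is w(i).

Step i=10: Q has 10 at row 6, column 1; remove 9 from row 6 of P and reverse-bump: 9 enters row 5 and ejects 7; 7 enters row 4 and ejects 6; 6 enters row 3 and ejects 4; 4 enters row 2 and ejects 2; 2 enters row 1 and ejects 1. So w(10) = 1. P is now [[2, 3, 8, 10], [4, 5], [6], [7], [9]].
Step i=9: Q has 9 at row 2, column 2; remove 5 from row 2 of P and reverse-bump: 5 enters row 1 and ejects 3. So w(9) = 3. P is now [[2, 5, 8, 10], [4], [6], [7], [9]].
Step i=8: Q has 8 at row 5, column 1; remove 9 from row 5 of P and reverse-bump: 9 enters row 4 and ejects 7; 7 enters row 3 and ejects 6; 6 enters row 2 and ejects 4; 4 enters row 1 and ejects 2. So w(8) = 2. P is now [[4, 5, 8, 10], [6], [7], [9]].
Step i=7: Q has 7 at row 4, column 1; remove 9 from row 4 of P and reverse-bump: 9 enters row 3 and ejects 7; 7 enters row 2 and ejects 6; 6 enters row 1 and ejects 5. So w(7) = 5. P is now [[4, 6, 8, 10], [7], [9]].
Step i=6: Q has 6 at row 1, column 4; remove that cell from P, ejecting 10. So w(6) = 10. P is now [[4, 6, 8], [7], [9]].
Step i=5: Q has 5 at row 1, column 3; remove that cell from P, ejecting 8. So w(5) = 8. P is now [[4, 6], [7], [9]].
Step i=4: Q has 4 at row 1, column 2; remove that cell from P, ejecting 6. So w(4) = 6. P is now [[4], [7], [9]].
Step i=3: Q has 3 at row 3, column 1; remove 9 from row 3 of P and reverse-bump: 9 enters row 2 and ejects 7; 7 enters row 1 and ejects 4. So w(3) = 4. P is now [[7], [9]].
Step i=2: Q has 2 at row 2, column 1; remove 9 from row 2 of P and reverse-bump: 9 enters row 1 and ejects 7. So w(2) = 7. P is now [[9]].
Step i=1: Q has 1 at row 1, column 1; remove that cell from P, ejecting 9. So w(1) = 9. P is now [].

So w = 9 7 4 6 8 10 5 2 3 1.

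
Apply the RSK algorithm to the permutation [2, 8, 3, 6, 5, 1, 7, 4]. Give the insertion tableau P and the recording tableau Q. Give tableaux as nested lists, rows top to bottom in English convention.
Insert each entry of the permutation into P by Schensted row insertion, recording in Q the position of each new cell.

Insert 2: appended to row 1. P = [[2]].
Insert 8: appended to row 1. P = [[2, 8]].
Insert 3: 3 bumps 8 from row 1; 8 starts row 2. P = [[2, 3], [8]].
Insert 6: appended to row 1. P = [[2, 3, 6], [8]].
Insert 5: 5 bumps 6 from row 1; 6 bumps 8 from row 2; 8 starts row 3. P = [[2, 3, 5], [6], [8]].
Insert 1: 1 bumps 2 from row 1; 2 bumps 6 from row 2; 6 bumps 8 from row 3; 8 starts row 4. P = [[1, 3, 5], [2], [6], [8]].
Insert 7: appended to row 1. P = [[1, 3, 5, 7], [2], [6], [8]].
Insert 4: 4 bumps 5 from row 1; 5 appends to row 2. P = [[1, 3, 4, 7], [2, 5], [6], [8]].

So P = [[1, 3, 4, 7], [2, 5], [6], [8]], Q = [[1, 2, 4, 7], [3, 8], [5], [6]].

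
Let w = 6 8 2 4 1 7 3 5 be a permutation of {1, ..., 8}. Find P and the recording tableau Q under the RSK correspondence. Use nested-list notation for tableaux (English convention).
P = [[1, 3, 5], [2, 4, 7], [6, 8]], Q = [[1, 2, 6], [3, 4, 8], [5, 7]]

Insert each entry of the permutation into P by Schensted row insertion, recording in Q the position of each new cell.

Insert 6: appended to row 1. P = [[6]].
Insert 8: appended to row 1. P = [[6, 8]].
Insert 2: 2 bumps 6 from row 1; 6 starts row 2. P = [[2, 8], [6]].
Insert 4: 4 bumps 8 from row 1; 8 appends to row 2. P = [[2, 4], [6, 8]].
Insert 1: 1 bumps 2 from row 1; 2 bumps 6 from row 2; 6 starts row 3. P = [[1, 4], [2, 8], [6]].
Insert 7: appended to row 1. P = [[1, 4, 7], [2, 8], [6]].
Insert 3: 3 bumps 4 from row 1; 4 bumps 8 from row 2; 8 appends to row 3. P = [[1, 3, 7], [2, 4], [6, 8]].
Insert 5: 5 bumps 7 from row 1; 7 appends to row 2. P = [[1, 3, 5], [2, 4, 7], [6, 8]].

So P = [[1, 3, 5], [2, 4, 7], [6, 8]], Q = [[1, 2, 6], [3, 4, 8], [5, 7]].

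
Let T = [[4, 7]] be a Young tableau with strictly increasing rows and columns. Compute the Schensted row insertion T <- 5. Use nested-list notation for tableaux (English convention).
[[4, 5], [7]]

In row 1, 5 replaces 7 (the leftmost entry greater than 5); 7 is bumped to row 2. 7 starts a new row 2. The new tableau is [[4, 5], [7]].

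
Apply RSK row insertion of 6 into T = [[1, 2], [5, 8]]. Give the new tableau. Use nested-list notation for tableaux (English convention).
[[1, 2, 6], [5, 8]]

6 is larger than every entry of row 1, so it is appended to row 1. The new tableau is [[1, 2, 6], [5, 8]].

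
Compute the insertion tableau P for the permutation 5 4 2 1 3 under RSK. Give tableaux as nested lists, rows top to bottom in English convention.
P = [[1, 3], [2], [4], [5]]

After inserting 5: P = [[5]].
After inserting 4: P = [[4], [5]].
After inserting 2: P = [[2], [4], [5]].
After inserting 1: P = [[1], [2], [4], [5]].
After inserting 3: P = [[1, 3], [2], [4], [5]].

So P = [[1, 3], [2], [4], [5]].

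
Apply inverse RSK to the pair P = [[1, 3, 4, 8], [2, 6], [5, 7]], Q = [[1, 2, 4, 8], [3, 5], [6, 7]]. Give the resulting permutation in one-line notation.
Reverse RSK: for i = n, n-1, ..., 1, locate i in Q, remove the corresponding corner cell from P, and reverse-bump its entry up through P; the value ejected from row 1 is w(i).

So w = 2 5 3 7 6 1 4 8.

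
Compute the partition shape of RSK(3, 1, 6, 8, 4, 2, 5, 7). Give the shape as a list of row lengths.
Row-insert each entry into an empty tableau.

After inserting 3: P = [[3]].
After inserting 1: P = [[1], [3]].
After inserting 6: P = [[1, 6], [3]].
After inserting 8: P = [[1, 6, 8], [3]].
After inserting 4: P = [[1, 4, 8], [3, 6]].
After inserting 2: P = [[1, 2, 8], [3, 4], [6]].
After inserting 5: P = [[1, 2, 5], [3, 4, 8], [6]].
After inserting 7: P = [[1, 2, 5, 7], [3, 4, 8], [6]].

The final insertion tableau P = [[1, 2, 5, 7], [3, 4, 8], [6]] has shape [4, 3, 1].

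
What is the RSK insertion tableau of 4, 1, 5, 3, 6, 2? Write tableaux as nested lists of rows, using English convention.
P = [[1, 2, 6], [3, 5], [4]]

After inserting 4: P = [[4]].
After inserting 1: P = [[1], [4]].
After inserting 5: P = [[1, 5], [4]].
After inserting 3: P = [[1, 3], [4, 5]].
After inserting 6: P = [[1, 3, 6], [4, 5]].
After inserting 2: P = [[1, 2, 6], [3, 5], [4]].

So P = [[1, 2, 6], [3, 5], [4]].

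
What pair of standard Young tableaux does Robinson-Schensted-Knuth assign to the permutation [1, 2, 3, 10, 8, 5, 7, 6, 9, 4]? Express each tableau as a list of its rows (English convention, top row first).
P = [[1, 2, 3, 4, 6, 9], [5], [7], [8], [10]], Q = [[1, 2, 3, 4, 7, 9], [5], [6], [8], [10]]

Insert each entry of the permutation into P by Schensted row insertion, recording in Q the position of each new cell.

Insert 1: appended to row 1. P = [[1]].
Insert 2: appended to row 1. P = [[1, 2]].
Insert 3: appended to row 1. P = [[1, 2, 3]].
Insert 10: appended to row 1. P = [[1, 2, 3, 10]].
Insert 8: 8 bumps 10 from row 1; 10 starts row 2. P = [[1, 2, 3, 8], [10]].
Insert 5: 5 bumps 8 from row 1; 8 bumps 10 from row 2; 10 starts row 3. P = [[1, 2, 3, 5], [8], [10]].
Insert 7: appended to row 1. P = [[1, 2, 3, 5, 7], [8], [10]].
Insert 6: 6 bumps 7 from row 1; 7 bumps 8 from row 2; 8 bumps 10 from row 3; 10 starts row 4. P = [[1, 2, 3, 5, 6], [7], [8], [10]].
Insert 9: appended to row 1. P = [[1, 2, 3, 5, 6, 9], [7], [8], [10]].
Insert 4: 4 bumps 5 from row 1; 5 bumps 7 from row 2; 7 bumps 8 from row 3; 8 bumps 10 from row 4; 10 starts row 5. P = [[1, 2, 3, 4, 6, 9], [5], [7], [8], [10]].

So P = [[1, 2, 3, 4, 6, 9], [5], [7], [8], [10]], Q = [[1, 2, 3, 4, 7, 9], [5], [6], [8], [10]].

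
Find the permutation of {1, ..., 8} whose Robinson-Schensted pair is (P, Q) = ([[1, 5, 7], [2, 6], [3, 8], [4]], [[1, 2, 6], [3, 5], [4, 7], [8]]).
4 8 3 2 6 7 5 1

Reverse the RSK construction: for i from n down to 1, find the cell of Q containing i, remove the entry at that cell from P, and reverse-bump it up through P; the value ejected from row 1 is w(i).

Step i=8: Q has 8 at row 4, column 1; remove 4 from row 4 of P and reverse-bump: 4 enters row 3 and ejects 3; 3 enters row 2 and ejects 2; 2 enters row 1 and ejects 1. So w(8) = 1. P is now [[2, 5, 7], [3, 6], [4, 8]].
Step i=7: Q has 7 at row 3, column 2; remove 8 from row 3 of P and reverse-bump: 8 enters row 2 and ejects 6; 6 enters row 1 and ejects 5. So w(7) = 5. P is now [[2, 6, 7], [3, 8], [4]].
Step i=6: Q has 6 at row 1, column 3; remove that cell from P, ejecting 7. So w(6) = 7. P is now [[2, 6], [3, 8], [4]].
Step i=5: Q has 5 at row 2, column 2; remove 8 from row 2 of P and reverse-bump: 8 enters row 1 and ejects 6. So w(5) = 6. P is now [[2, 8], [3], [4]].
Step i=4: Q has 4 at row 3, column 1; remove 4 from row 3 of P and reverse-bump: 4 enters row 2 and ejects 3; 3 enters row 1 and ejects 2. So w(4) = 2. P is now [[3, 8], [4]].
Step i=3: Q has 3 at row 2, column 1; remove 4 from row 2 of P and reverse-bump: 4 enters row 1 and ejects 3. So w(3) = 3. P is now [[4, 8]].
Step i=2: Q has 2 at row 1, column 2; remove that cell from P, ejecting 8. So w(2) = 8. P is now [[4]].
Step i=1: Q has 1 at row 1, column 1; remove that cell from P, ejecting 4. So w(1) = 4. P is now [].

So w = 4 8 3 2 6 7 5 1.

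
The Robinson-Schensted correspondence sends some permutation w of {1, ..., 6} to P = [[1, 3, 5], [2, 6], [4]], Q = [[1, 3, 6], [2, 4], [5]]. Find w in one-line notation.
Reverse the RSK construction: for i from n down to 1, find the cell of Q containing i, remove the entry at that cell from P, and reverse-bump it up through P; the value ejected from row 1 is w(i).

Step i=6: Q has 6 at row 1, column 3; remove that cell from P, ejecting 5. So w(6) = 5. P is now [[1, 3], [2, 6], [4]].
Step i=5: Q has 5 at row 3, column 1; remove 4 from row 3 of P and reverse-bump: 4 enters row 2 and ejects 2; 2 enters row 1 and ejects 1. So w(5) = 1. P is now [[2, 3], [4, 6]].
Step i=4: Q has 4 at row 2, column 2; remove 6 from row 2 of P and reverse-bump: 6 enters row 1 and ejects 3. So w(4) = 3. P is now [[2, 6], [4]].
Step i=3: Q has 3 at row 1, column 2; remove that cell from P, ejecting 6. So w(3) = 6. P is now [[2], [4]].
Step i=2: Q has 2 at row 2, column 1; remove 4 from row 2 of P and reverse-bump: 4 enters row 1 and ejects 2. So w(2) = 2. P is now [[4]].
Step i=1: Q has 1 at row 1, column 1; remove that cell from P, ejecting 4. So w(1) = 4. P is now [].

So w = 4 2 6 3 1 5.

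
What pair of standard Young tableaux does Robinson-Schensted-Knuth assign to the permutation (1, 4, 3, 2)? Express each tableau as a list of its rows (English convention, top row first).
Insert each entry of the permutation into P by Schensted row insertion, recording in Q the position of each new cell.

Insert 1: appended to row 1. P = [[1]], Q = [[1]].
Insert 4: appended to row 1. P = [[1, 4]], Q = [[1, 2]].
Insert 3: 3 bumps 4 from row 1; 4 starts row 2. P = [[1, 3], [4]], Q = [[1, 2], [3]].
Insert 2: 2 bumps 3 from row 1; 3 bumps 4 from row 2; 4 starts row 3. P = [[1, 2], [3], [4]], Q = [[1, 2], [3], [4]].

So P = [[1, 2], [3], [4]], Q = [[1, 2], [3], [4]].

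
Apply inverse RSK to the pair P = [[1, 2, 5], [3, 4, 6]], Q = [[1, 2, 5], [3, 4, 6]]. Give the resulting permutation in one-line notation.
3 4 1 2 6 5

Reverse the RSK construction: for i from n down to 1, find the cell of Q containing i, remove the entry at that cell from P, and reverse-bump it up through P; the value ejected from row 1 is w(i).

Step i=6: Q has 6 at row 2, column 3; remove 6 from row 2 of P and reverse-bump: 6 enters row 1 and ejects 5. So w(6) = 5. P is now [[1, 2, 6], [3, 4]].
Step i=5: Q has 5 at row 1, column 3; remove that cell from P, ejecting 6. So w(5) = 6. P is now [[1, 2], [3, 4]].
Step i=4: Q has 4 at row 2, column 2; remove 4 from row 2 of P and reverse-bump: 4 enters row 1 and ejects 2. So w(4) = 2. P is now [[1, 4], [3]].
Step i=3: Q has 3 at row 2, column 1; remove 3 from row 2 of P and reverse-bump: 3 enters row 1 and ejects 1. So w(3) = 1. P is now [[3, 4]].
Step i=2: Q has 2 at row 1, column 2; remove that cell from P, ejecting 4. So w(2) = 4. P is now [[3]].
Step i=1: Q has 1 at row 1, column 1; remove that cell from P, ejecting 3. So w(1) = 3. P is now [].

So w = 3 4 1 2 6 5.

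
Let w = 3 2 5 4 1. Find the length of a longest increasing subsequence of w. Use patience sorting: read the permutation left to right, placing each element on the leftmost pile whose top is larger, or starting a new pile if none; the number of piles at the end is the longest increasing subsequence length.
2

3: new pile. tops = [3]
2: onto pile 1 (replacing 3). tops = [2]
5: new pile. tops = [2, 5]
4: onto pile 2 (replacing 5). tops = [2, 4]
1: onto pile 1 (replacing 2). tops = [1, 4]

2 piles, so the longest increasing subsequence has length 2.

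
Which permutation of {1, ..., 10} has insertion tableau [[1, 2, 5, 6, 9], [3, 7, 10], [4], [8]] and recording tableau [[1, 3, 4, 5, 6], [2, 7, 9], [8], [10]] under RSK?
Reverse the RSK construction: for i from n down to 1, find the cell of Q containing i, remove the entry at that cell from P, and reverse-bump it up through P; the value ejected from row 1 is w(i).

Step i=10: Q has 10 at row 4, column 1; remove 8 from row 4 of P and reverse-bump: 8 enters row 3 and ejects 4; 4 enters row 2 and ejects 3; 3 enters row 1 and ejects 2. So w(10) = 2. P is now [[1, 3, 5, 6, 9], [4, 7, 10], [8]].
Step i=9: Q has 9 at row 2, column 3; remove 10 from row 2 of P and reverse-bump: 10 enters row 1 and ejects 9. So w(9) = 9. P is now [[1, 3, 5, 6, 10], [4, 7], [8]].
Step i=8: Q has 8 at row 3, column 1; remove 8 from row 3 of P and reverse-bump: 8 enters row 2 and ejects 7; 7 enters row 1 and ejects 6. So w(8) = 6. P is now [[1, 3, 5, 7, 10], [4, 8]].
Step i=7: Q has 7 at row 2, column 2; remove 8 from row 2 of P and reverse-bump: 8 enters row 1 and ejects 7. So w(7) = 7. P is now [[1, 3, 5, 8, 10], [4]].
Step i=6: Q has 6 at row 1, column 5; remove that cell from P, ejecting 10. So w(6) = 10. P is now [[1, 3, 5, 8], [4]].
Step i=5: Q has 5 at row 1, column 4; remove that cell from P, ejecting 8. So w(5) = 8. P is now [[1, 3, 5], [4]].
Step i=4: Q has 4 at row 1, column 3; remove that cell from P, ejecting 5. So w(4) = 5. P is now [[1, 3], [4]].
Step i=3: Q has 3 at row 1, column 2; remove that cell from P, ejecting 3. So w(3) = 3. P is now [[1], [4]].
Step i=2: Q has 2 at row 2, column 1; remove 4 from row 2 of P and reverse-bump: 4 enters row 1 and ejects 1. So w(2) = 1. P is now [[4]].
Step i=1: Q has 1 at row 1, column 1; remove that cell from P, ejecting 4. So w(1) = 4. P is now [].

So w = 4 1 3 5 8 10 7 6 9 2.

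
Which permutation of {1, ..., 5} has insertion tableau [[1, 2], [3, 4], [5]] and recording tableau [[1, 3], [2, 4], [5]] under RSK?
3 1 5 4 2

Reverse RSK: for i = n, n-1, ..., 1, locate i in Q, remove the corresponding corner cell from P, and reverse-bump its entry up through P; the value ejected from row 1 is w(i).

So w = 3 1 5 4 2.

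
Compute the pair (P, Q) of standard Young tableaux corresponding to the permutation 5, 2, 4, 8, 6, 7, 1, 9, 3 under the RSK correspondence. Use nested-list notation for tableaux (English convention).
Insert each entry of the permutation into P by Schensted row insertion, recording in Q the position of each new cell.

Insert 5: appended to row 1. P = [[5]].
Insert 2: 2 bumps 5 from row 1; 5 starts row 2. P = [[2], [5]].
Insert 4: appended to row 1. P = [[2, 4], [5]].
Insert 8: appended to row 1. P = [[2, 4, 8], [5]].
Insert 6: 6 bumps 8 from row 1; 8 appends to row 2. P = [[2, 4, 6], [5, 8]].
Insert 7: appended to row 1. P = [[2, 4, 6, 7], [5, 8]].
Insert 1: 1 bumps 2 from row 1; 2 bumps 5 from row 2; 5 starts row 3. P = [[1, 4, 6, 7], [2, 8], [5]].
Insert 9: appended to row 1. P = [[1, 4, 6, 7, 9], [2, 8], [5]].
Insert 3: 3 bumps 4 from row 1; 4 bumps 8 from row 2; 8 appends to row 3. P = [[1, 3, 6, 7, 9], [2, 4], [5, 8]].

So P = [[1, 3, 6, 7, 9], [2, 4], [5, 8]], Q = [[1, 3, 4, 6, 8], [2, 5], [7, 9]].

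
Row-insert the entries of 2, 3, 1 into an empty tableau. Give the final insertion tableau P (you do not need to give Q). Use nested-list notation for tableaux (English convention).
Insert 2: appended to row 1. P = [[2]].
Insert 3: appended to row 1. P = [[2, 3]].
Insert 1: 1 bumps 2 from row 1; 2 starts row 2. P = [[1, 3], [2]].

So P = [[1, 3], [2]].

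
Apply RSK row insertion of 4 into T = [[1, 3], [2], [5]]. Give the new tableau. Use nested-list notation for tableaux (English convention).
[[1, 3, 4], [2], [5]]

4 is larger than every entry of row 1, so it is appended to row 1. The new tableau is [[1, 3, 4], [2], [5]].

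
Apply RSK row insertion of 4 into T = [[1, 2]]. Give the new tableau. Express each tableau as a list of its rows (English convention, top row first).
[[1, 2, 4]]

4 is larger than every entry of row 1, so it is appended to row 1. The new tableau is [[1, 2, 4]].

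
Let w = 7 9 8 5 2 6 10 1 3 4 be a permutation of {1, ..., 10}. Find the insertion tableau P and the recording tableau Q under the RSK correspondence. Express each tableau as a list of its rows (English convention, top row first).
Insert each entry of the permutation into P by Schensted row insertion, recording in Q the position of each new cell.

Insert 7: appended to row 1. P = [[7]], Q = [[1]].
Insert 9: appended to row 1. P = [[7, 9]], Q = [[1, 2]].
Insert 8: 8 bumps 9 from row 1; 9 starts row 2. P = [[7, 8], [9]], Q = [[1, 2], [3]].
Insert 5: 5 bumps 7 from row 1; 7 bumps 9 from row 2; 9 starts row 3. P = [[5, 8], [7], [9]], Q = [[1, 2], [3], [4]].
Insert 2: 2 bumps 5 from row 1; 5 bumps 7 from row 2; 7 bumps 9 from row 3; 9 starts row 4. P = [[2, 8], [5], [7], [9]], Q = [[1, 2], [3], [4], [5]].
Insert 6: 6 bumps 8 from row 1; 8 appends to row 2. P = [[2, 6], [5, 8], [7], [9]], Q = [[1, 2], [3, 6], [4], [5]].
Insert 10: appended to row 1. P = [[2, 6, 10], [5, 8], [7], [9]], Q = [[1, 2, 7], [3, 6], [4], [5]].
Insert 1: 1 bumps 2 from row 1; 2 bumps 5 from row 2; 5 bumps 7 from row 3; 7 bumps 9 from row 4; 9 starts row 5. P = [[1, 6, 10], [2, 8], [5], [7], [9]], Q = [[1, 2, 7], [3, 6], [4], [5], [8]].
Insert 3: 3 bumps 6 from row 1; 6 bumps 8 from row 2; 8 appends to row 3. P = [[1, 3, 10], [2, 6], [5, 8], [7], [9]], Q = [[1, 2, 7], [3, 6], [4, 9], [5], [8]].
Insert 4: 4 bumps 10 from row 1; 10 appends to row 2. P = [[1, 3, 4], [2, 6, 10], [5, 8], [7], [9]], Q = [[1, 2, 7], [3, 6, 10], [4, 9], [5], [8]].

So P = [[1, 3, 4], [2, 6, 10], [5, 8], [7], [9]], Q = [[1, 2, 7], [3, 6, 10], [4, 9], [5], [8]].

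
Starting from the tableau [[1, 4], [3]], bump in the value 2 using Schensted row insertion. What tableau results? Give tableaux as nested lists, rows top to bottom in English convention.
In row 1, 2 replaces 4 (the leftmost entry greater than 2); 4 is bumped to row 2. 4 is appended to row 2. The new tableau is [[1, 2], [3, 4]].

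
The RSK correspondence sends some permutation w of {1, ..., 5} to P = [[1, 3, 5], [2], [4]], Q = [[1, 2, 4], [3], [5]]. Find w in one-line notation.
Reverse the RSK construction: for i from n down to 1, find the cell of Q containing i, remove the entry at that cell from P, and reverse-bump it up through P; the value ejected from row 1 is w(i).

Step i=5: Q has 5 at row 3, column 1; remove 4 from row 3 of P and reverse-bump: 4 enters row 2 and ejects 2; 2 enters row 1 and ejects 1. So w(5) = 1. P is now [[2, 3, 5], [4]].
Step i=4: Q has 4 at row 1, column 3; remove that cell from P, ejecting 5. So w(4) = 5. P is now [[2, 3], [4]].
Step i=3: Q has 3 at row 2, column 1; remove 4 from row 2 of P and reverse-bump: 4 enters row 1 and ejects 3. So w(3) = 3. P is now [[2, 4]].
Step i=2: Q has 2 at row 1, column 2; remove that cell from P, ejecting 4. So w(2) = 4. P is now [[2]].
Step i=1: Q has 1 at row 1, column 1; remove that cell from P, ejecting 2. So w(1) = 2. P is now [].

So w = 2 4 3 5 1.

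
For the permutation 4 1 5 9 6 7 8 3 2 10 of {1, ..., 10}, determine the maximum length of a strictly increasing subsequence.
6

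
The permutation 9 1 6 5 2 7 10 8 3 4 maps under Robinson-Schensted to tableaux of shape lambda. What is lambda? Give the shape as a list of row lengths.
[4, 3, 2, 1]

Row-insert each entry into an empty tableau.

After inserting 9: P = [[9]].
After inserting 1: P = [[1], [9]].
After inserting 6: P = [[1, 6], [9]].
After inserting 5: P = [[1, 5], [6], [9]].
After inserting 2: P = [[1, 2], [5], [6], [9]].
After inserting 7: P = [[1, 2, 7], [5], [6], [9]].
After inserting 10: P = [[1, 2, 7, 10], [5], [6], [9]].
After inserting 8: P = [[1, 2, 7, 8], [5, 10], [6], [9]].
After inserting 3: P = [[1, 2, 3, 8], [5, 7], [6, 10], [9]].
After inserting 4: P = [[1, 2, 3, 4], [5, 7, 8], [6, 10], [9]].

The final insertion tableau P = [[1, 2, 3, 4], [5, 7, 8], [6, 10], [9]] has shape [4, 3, 2, 1].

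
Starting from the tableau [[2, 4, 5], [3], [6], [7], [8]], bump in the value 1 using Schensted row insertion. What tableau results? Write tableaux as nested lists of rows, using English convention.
In row 1, 1 replaces 2 (the leftmost entry greater than 1); 2 is bumped to row 2. In row 2, 2 replaces 3 (the leftmost entry greater than 2); 3 is bumped to row 3. In row 3, 3 replaces 6 (the leftmost entry greater than 3); 6 is bumped to row 4. In row 4, 6 replaces 7 (the leftmost entry greater than 6); 7 is bumped to row 5. In row 5, 7 replaces 8 (the leftmost entry greater than 7); 8 is bumped to row 6. 8 starts a new row 6. The new tableau is [[1, 4, 5], [2], [3], [6], [7], [8]].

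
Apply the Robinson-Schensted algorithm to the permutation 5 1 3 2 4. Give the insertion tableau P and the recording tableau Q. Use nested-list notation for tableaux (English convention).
Insert each entry of the permutation into P by Schensted row insertion, recording in Q the position of each new cell.

Insert 5: appended to row 1. P = [[5]].
Insert 1: 1 bumps 5 from row 1; 5 starts row 2. P = [[1], [5]].
Insert 3: appended to row 1. P = [[1, 3], [5]].
Insert 2: 2 bumps 3 from row 1; 3 bumps 5 from row 2; 5 starts row 3. P = [[1, 2], [3], [5]].
Insert 4: appended to row 1. P = [[1, 2, 4], [3], [5]].

So P = [[1, 2, 4], [3], [5]], Q = [[1, 3, 5], [2], [4]].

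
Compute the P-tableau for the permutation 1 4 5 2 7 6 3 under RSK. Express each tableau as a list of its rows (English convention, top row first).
Insert 1: appended to row 1. P = [[1]].
Insert 4: appended to row 1. P = [[1, 4]].
Insert 5: appended to row 1. P = [[1, 4, 5]].
Insert 2: 2 bumps 4 from row 1; 4 starts row 2. P = [[1, 2, 5], [4]].
Insert 7: appended to row 1. P = [[1, 2, 5, 7], [4]].
Insert 6: 6 bumps 7 from row 1; 7 appends to row 2. P = [[1, 2, 5, 6], [4, 7]].
Insert 3: 3 bumps 5 from row 1; 5 bumps 7 from row 2; 7 starts row 3. P = [[1, 2, 3, 6], [4, 5], [7]].

So P = [[1, 2, 3, 6], [4, 5], [7]].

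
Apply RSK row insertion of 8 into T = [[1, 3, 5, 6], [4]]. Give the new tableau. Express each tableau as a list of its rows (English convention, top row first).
8 is larger than every entry of row 1, so it is appended to row 1. The new tableau is [[1, 3, 5, 6, 8], [4]].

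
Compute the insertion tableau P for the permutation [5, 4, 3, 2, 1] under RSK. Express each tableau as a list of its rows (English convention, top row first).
P = [[1], [2], [3], [4], [5]]

Insert 5: appended to row 1. P = [[5]].
Insert 4: 4 bumps 5 from row 1; 5 starts row 2. P = [[4], [5]].
Insert 3: 3 bumps 4 from row 1; 4 bumps 5 from row 2; 5 starts row 3. P = [[3], [4], [5]].
Insert 2: 2 bumps 3 from row 1; 3 bumps 4 from row 2; 4 bumps 5 from row 3; 5 starts row 4. P = [[2], [3], [4], [5]].
Insert 1: 1 bumps 2 from row 1; 2 bumps 3 from row 2; 3 bumps 4 from row 3; 4 bumps 5 from row 4; 5 starts row 5. P = [[1], [2], [3], [4], [5]].

So P = [[1], [2], [3], [4], [5]].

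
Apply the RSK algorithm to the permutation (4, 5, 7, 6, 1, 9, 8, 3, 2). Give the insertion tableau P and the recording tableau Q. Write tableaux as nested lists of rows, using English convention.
P = [[1, 2, 6, 8], [3, 5], [4, 9], [7]], Q = [[1, 2, 3, 6], [4, 7], [5, 8], [9]]

Insert each entry of the permutation into P by Schensted row insertion, recording in Q the position of each new cell.

After inserting 4: P = [[4]].
After inserting 5: P = [[4, 5]].
After inserting 7: P = [[4, 5, 7]].
After inserting 6: P = [[4, 5, 6], [7]].
After inserting 1: P = [[1, 5, 6], [4], [7]].
After inserting 9: P = [[1, 5, 6, 9], [4], [7]].
After inserting 8: P = [[1, 5, 6, 8], [4, 9], [7]].
After inserting 3: P = [[1, 3, 6, 8], [4, 5], [7, 9]].
After inserting 2: P = [[1, 2, 6, 8], [3, 5], [4, 9], [7]].

So P = [[1, 2, 6, 8], [3, 5], [4, 9], [7]], Q = [[1, 2, 3, 6], [4, 7], [5, 8], [9]].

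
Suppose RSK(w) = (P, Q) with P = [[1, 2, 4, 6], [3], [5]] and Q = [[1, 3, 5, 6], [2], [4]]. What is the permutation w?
Reverse the RSK construction: for i from n down to 1, find the cell of Q containing i, remove the entry at that cell from P, and reverse-bump it up through P; the value ejected from row 1 is w(i).

Step i=6: Q has 6 at row 1, column 4; remove that cell from P, ejecting 6. So w(6) = 6. P is now [[1, 2, 4], [3], [5]].
Step i=5: Q has 5 at row 1, column 3; remove that cell from P, ejecting 4. So w(5) = 4. P is now [[1, 2], [3], [5]].
Step i=4: Q has 4 at row 3, column 1; remove 5 from row 3 of P and reverse-bump: 5 enters row 2 and ejects 3; 3 enters row 1 and ejects 2. So w(4) = 2. P is now [[1, 3], [5]].
Step i=3: Q has 3 at row 1, column 2; remove that cell from P, ejecting 3. So w(3) = 3. P is now [[1], [5]].
Step i=2: Q has 2 at row 2, column 1; remove 5 from row 2 of P and reverse-bump: 5 enters row 1 and ejects 1. So w(2) = 1. P is now [[5]].
Step i=1: Q has 1 at row 1, column 1; remove that cell from P, ejecting 5. So w(1) = 5. P is now [].

So w = 5 1 3 2 4 6.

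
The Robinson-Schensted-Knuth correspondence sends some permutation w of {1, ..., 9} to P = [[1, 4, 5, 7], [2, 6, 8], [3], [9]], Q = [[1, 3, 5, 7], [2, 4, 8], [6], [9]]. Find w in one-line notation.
Reverse the RSK construction: for i from n down to 1, find the cell of Q containing i, remove the entry at that cell from P, and reverse-bump it up through P; the value ejected from row 1 is w(i).

Step i=9: Q has 9 at row 4, column 1; remove 9 from row 4 of P and reverse-bump: 9 enters row 3 and ejects 3; 3 enters row 2 and ejects 2; 2 enters row 1 and ejects 1. So w(9) = 1. P is now [[2, 4, 5, 7], [3, 6, 8], [9]].
Step i=8: Q has 8 at row 2, column 3; remove 8 from row 2 of P and reverse-bump: 8 enters row 1 and ejects 7. So w(8) = 7. P is now [[2, 4, 5, 8], [3, 6], [9]].
Step i=7: Q has 7 at row 1, column 4; remove that cell from P, ejecting 8. So w(7) = 8. P is now [[2, 4, 5], [3, 6], [9]].
Step i=6: Q has 6 at row 3, column 1; remove 9 from row 3 of P and reverse-bump: 9 enters row 2 and ejects 6; 6 enters row 1 and ejects 5. So w(6) = 5. P is now [[2, 4, 6], [3, 9]].
Step i=5: Q has 5 at row 1, column 3; remove that cell from P, ejecting 6. So w(5) = 6. P is now [[2, 4], [3, 9]].
Step i=4: Q has 4 at row 2, column 2; remove 9 from row 2 of P and reverse-bump: 9 enters row 1 and ejects 4. So w(4) = 4. P is now [[2, 9], [3]].
Step i=3: Q has 3 at row 1, column 2; remove that cell from P, ejecting 9. So w(3) = 9. P is now [[2], [3]].
Step i=2: Q has 2 at row 2, column 1; remove 3 from row 2 of P and reverse-bump: 3 enters row 1 and ejects 2. So w(2) = 2. P is now [[3]].
Step i=1: Q has 1 at row 1, column 1; remove that cell from P, ejecting 3. So w(1) = 3. P is now [].

So w = 3 2 9 4 6 5 8 7 1.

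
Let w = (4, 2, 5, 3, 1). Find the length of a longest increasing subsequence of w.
2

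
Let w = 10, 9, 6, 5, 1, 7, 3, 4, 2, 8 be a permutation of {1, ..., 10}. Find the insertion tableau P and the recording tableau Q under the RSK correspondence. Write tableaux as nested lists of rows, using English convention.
P = [[1, 2, 4, 8], [3, 7], [5], [6], [9], [10]], Q = [[1, 6, 8, 10], [2, 7], [3], [4], [5], [9]]

Insert each entry of the permutation into P by Schensted row insertion, recording in Q the position of each new cell.

Insert 10: appended to row 1. P = [[10]], Q = [[1]].
Insert 9: 9 bumps 10 from row 1; 10 starts row 2. P = [[9], [10]], Q = [[1], [2]].
Insert 6: 6 bumps 9 from row 1; 9 bumps 10 from row 2; 10 starts row 3. P = [[6], [9], [10]], Q = [[1], [2], [3]].
Insert 5: 5 bumps 6 from row 1; 6 bumps 9 from row 2; 9 bumps 10 from row 3; 10 starts row 4. P = [[5], [6], [9], [10]], Q = [[1], [2], [3], [4]].
Insert 1: 1 bumps 5 from row 1; 5 bumps 6 from row 2; 6 bumps 9 from row 3; 9 bumps 10 from row 4; 10 starts row 5. P = [[1], [5], [6], [9], [10]], Q = [[1], [2], [3], [4], [5]].
Insert 7: appended to row 1. P = [[1, 7], [5], [6], [9], [10]], Q = [[1, 6], [2], [3], [4], [5]].
Insert 3: 3 bumps 7 from row 1; 7 appends to row 2. P = [[1, 3], [5, 7], [6], [9], [10]], Q = [[1, 6], [2, 7], [3], [4], [5]].
Insert 4: appended to row 1. P = [[1, 3, 4], [5, 7], [6], [9], [10]], Q = [[1, 6, 8], [2, 7], [3], [4], [5]].
Insert 2: 2 bumps 3 from row 1; 3 bumps 5 from row 2; 5 bumps 6 from row 3; 6 bumps 9 from row 4; 9 bumps 10 from row 5; 10 starts row 6. P = [[1, 2, 4], [3, 7], [5], [6], [9], [10]], Q = [[1, 6, 8], [2, 7], [3], [4], [5], [9]].
Insert 8: appended to row 1. P = [[1, 2, 4, 8], [3, 7], [5], [6], [9], [10]], Q = [[1, 6, 8, 10], [2, 7], [3], [4], [5], [9]].

So P = [[1, 2, 4, 8], [3, 7], [5], [6], [9], [10]], Q = [[1, 6, 8, 10], [2, 7], [3], [4], [5], [9]].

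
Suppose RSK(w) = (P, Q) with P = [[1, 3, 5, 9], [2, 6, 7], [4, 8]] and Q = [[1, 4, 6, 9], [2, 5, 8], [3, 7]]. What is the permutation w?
4 2 1 8 6 7 3 5 9

Reverse the RSK construction: for i from n down to 1, find the cell of Q containing i, remove the entry at that cell from P, and reverse-bump it up through P; the value ejected from row 1 is w(i).

Step i=9: Q has 9 at row 1, column 4; remove that cell from P, ejecting 9. So w(9) = 9. P is now [[1, 3, 5], [2, 6, 7], [4, 8]].
Step i=8: Q has 8 at row 2, column 3; remove 7 from row 2 of P and reverse-bump: 7 enters row 1 and ejects 5. So w(8) = 5. P is now [[1, 3, 7], [2, 6], [4, 8]].
Step i=7: Q has 7 at row 3, column 2; remove 8 from row 3 of P and reverse-bump: 8 enters row 2 and ejects 6; 6 enters row 1 and ejects 3. So w(7) = 3. P is now [[1, 6, 7], [2, 8], [4]].
Step i=6: Q has 6 at row 1, column 3; remove that cell from P, ejecting 7. So w(6) = 7. P is now [[1, 6], [2, 8], [4]].
Step i=5: Q has 5 at row 2, column 2; remove 8 from row 2 of P and reverse-bump: 8 enters row 1 and ejects 6. So w(5) = 6. P is now [[1, 8], [2], [4]].
Step i=4: Q has 4 at row 1, column 2; remove that cell from P, ejecting 8. So w(4) = 8. P is now [[1], [2], [4]].
Step i=3: Q has 3 at row 3, column 1; remove 4 from row 3 of P and reverse-bump: 4 enters row 2 and ejects 2; 2 enters row 1 and ejects 1. So w(3) = 1. P is now [[2], [4]].
Step i=2: Q has 2 at row 2, column 1; remove 4 from row 2 of P and reverse-bump: 4 enters row 1 and ejects 2. So w(2) = 2. P is now [[4]].
Step i=1: Q has 1 at row 1, column 1; remove that cell from P, ejecting 4. So w(1) = 4. P is now [].

So w = 4 2 1 8 6 7 3 5 9.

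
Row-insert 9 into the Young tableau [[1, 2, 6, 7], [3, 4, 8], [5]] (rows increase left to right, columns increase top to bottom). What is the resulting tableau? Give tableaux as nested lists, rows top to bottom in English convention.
[[1, 2, 6, 7, 9], [3, 4, 8], [5]]

9 is larger than every entry of row 1, so it is appended to row 1. The new tableau is [[1, 2, 6, 7, 9], [3, 4, 8], [5]].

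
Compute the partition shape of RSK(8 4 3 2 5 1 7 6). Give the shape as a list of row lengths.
Row-insert each entry into an empty tableau.

After inserting 8: P = [[8]].
After inserting 4: P = [[4], [8]].
After inserting 3: P = [[3], [4], [8]].
After inserting 2: P = [[2], [3], [4], [8]].
After inserting 5: P = [[2, 5], [3], [4], [8]].
After inserting 1: P = [[1, 5], [2], [3], [4], [8]].
After inserting 7: P = [[1, 5, 7], [2], [3], [4], [8]].
After inserting 6: P = [[1, 5, 6], [2, 7], [3], [4], [8]].

The final insertion tableau P = [[1, 5, 6], [2, 7], [3], [4], [8]] has shape [3, 2, 1, 1, 1].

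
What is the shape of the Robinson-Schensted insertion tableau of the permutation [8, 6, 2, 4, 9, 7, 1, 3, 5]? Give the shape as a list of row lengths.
[3, 3, 2, 1]

Row-insert each entry into an empty tableau.

After inserting 8: P = [[8]].
After inserting 6: P = [[6], [8]].
After inserting 2: P = [[2], [6], [8]].
After inserting 4: P = [[2, 4], [6], [8]].
After inserting 9: P = [[2, 4, 9], [6], [8]].
After inserting 7: P = [[2, 4, 7], [6, 9], [8]].
After inserting 1: P = [[1, 4, 7], [2, 9], [6], [8]].
After inserting 3: P = [[1, 3, 7], [2, 4], [6, 9], [8]].
After inserting 5: P = [[1, 3, 5], [2, 4, 7], [6, 9], [8]].

The final insertion tableau P = [[1, 3, 5], [2, 4, 7], [6, 9], [8]] has shape [3, 3, 2, 1].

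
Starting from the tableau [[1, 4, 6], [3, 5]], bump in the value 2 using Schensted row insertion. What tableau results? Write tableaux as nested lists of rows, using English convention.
In row 1, 2 replaces 4 (the leftmost entry greater than 2); 4 is bumped to row 2. In row 2, 4 replaces 5 (the leftmost entry greater than 4); 5 is bumped to row 3. 5 starts a new row 3. The new tableau is [[1, 2, 6], [3, 4], [5]].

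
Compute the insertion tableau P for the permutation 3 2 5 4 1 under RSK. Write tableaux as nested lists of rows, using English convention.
Insert 3: appended to row 1. P = [[3]].
Insert 2: 2 bumps 3 from row 1; 3 starts row 2. P = [[2], [3]].
Insert 5: appended to row 1. P = [[2, 5], [3]].
Insert 4: 4 bumps 5 from row 1; 5 appends to row 2. P = [[2, 4], [3, 5]].
Insert 1: 1 bumps 2 from row 1; 2 bumps 3 from row 2; 3 starts row 3. P = [[1, 4], [2, 5], [3]].

So P = [[1, 4], [2, 5], [3]].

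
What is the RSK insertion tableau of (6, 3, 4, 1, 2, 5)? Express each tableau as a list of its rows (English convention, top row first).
P = [[1, 2, 5], [3, 4], [6]]

Insert 6: appended to row 1. P = [[6]].
Insert 3: 3 bumps 6 from row 1; 6 starts row 2. P = [[3], [6]].
Insert 4: appended to row 1. P = [[3, 4], [6]].
Insert 1: 1 bumps 3 from row 1; 3 bumps 6 from row 2; 6 starts row 3. P = [[1, 4], [3], [6]].
Insert 2: 2 bumps 4 from row 1; 4 appends to row 2. P = [[1, 2], [3, 4], [6]].
Insert 5: appended to row 1. P = [[1, 2, 5], [3, 4], [6]].

So P = [[1, 2, 5], [3, 4], [6]].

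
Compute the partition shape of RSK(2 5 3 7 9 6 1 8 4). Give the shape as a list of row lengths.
[4, 3, 2]

Row-insert each entry into an empty tableau.

After inserting 2: P = [[2]].
After inserting 5: P = [[2, 5]].
After inserting 3: P = [[2, 3], [5]].
After inserting 7: P = [[2, 3, 7], [5]].
After inserting 9: P = [[2, 3, 7, 9], [5]].
After inserting 6: P = [[2, 3, 6, 9], [5, 7]].
After inserting 1: P = [[1, 3, 6, 9], [2, 7], [5]].
After inserting 8: P = [[1, 3, 6, 8], [2, 7, 9], [5]].
After inserting 4: P = [[1, 3, 4, 8], [2, 6, 9], [5, 7]].

The final insertion tableau P = [[1, 3, 4, 8], [2, 6, 9], [5, 7]] has shape [4, 3, 2].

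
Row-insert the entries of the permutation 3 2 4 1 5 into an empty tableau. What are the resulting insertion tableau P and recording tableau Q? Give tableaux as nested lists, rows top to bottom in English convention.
P = [[1, 4, 5], [2], [3]], Q = [[1, 3, 5], [2], [4]]

Insert each entry of the permutation into P by Schensted row insertion, recording in Q the position of each new cell.

Insert 3: appended to row 1. P = [[3]].
Insert 2: 2 bumps 3 from row 1; 3 starts row 2. P = [[2], [3]].
Insert 4: appended to row 1. P = [[2, 4], [3]].
Insert 1: 1 bumps 2 from row 1; 2 bumps 3 from row 2; 3 starts row 3. P = [[1, 4], [2], [3]].
Insert 5: appended to row 1. P = [[1, 4, 5], [2], [3]].

So P = [[1, 4, 5], [2], [3]], Q = [[1, 3, 5], [2], [4]].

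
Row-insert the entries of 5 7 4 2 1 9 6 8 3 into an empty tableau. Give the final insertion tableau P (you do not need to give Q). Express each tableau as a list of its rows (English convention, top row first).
Insert 5: appended to row 1. P = [[5]].
Insert 7: appended to row 1. P = [[5, 7]].
Insert 4: 4 bumps 5 from row 1; 5 starts row 2. P = [[4, 7], [5]].
Insert 2: 2 bumps 4 from row 1; 4 bumps 5 from row 2; 5 starts row 3. P = [[2, 7], [4], [5]].
Insert 1: 1 bumps 2 from row 1; 2 bumps 4 from row 2; 4 bumps 5 from row 3; 5 starts row 4. P = [[1, 7], [2], [4], [5]].
Insert 9: appended to row 1. P = [[1, 7, 9], [2], [4], [5]].
Insert 6: 6 bumps 7 from row 1; 7 appends to row 2. P = [[1, 6, 9], [2, 7], [4], [5]].
Insert 8: 8 bumps 9 from row 1; 9 appends to row 2. P = [[1, 6, 8], [2, 7, 9], [4], [5]].
Insert 3: 3 bumps 6 from row 1; 6 bumps 7 from row 2; 7 appends to row 3. P = [[1, 3, 8], [2, 6, 9], [4, 7], [5]].

So P = [[1, 3, 8], [2, 6, 9], [4, 7], [5]].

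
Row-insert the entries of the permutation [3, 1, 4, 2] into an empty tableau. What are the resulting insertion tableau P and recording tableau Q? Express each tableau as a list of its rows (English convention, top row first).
Insert each entry of the permutation into P by Schensted row insertion, recording in Q the position of each new cell.

Insert 3: appended to row 1. P = [[3]], Q = [[1]].
Insert 1: 1 bumps 3 from row 1; 3 starts row 2. P = [[1], [3]], Q = [[1], [2]].
Insert 4: appended to row 1. P = [[1, 4], [3]], Q = [[1, 3], [2]].
Insert 2: 2 bumps 4 from row 1; 4 appends to row 2. P = [[1, 2], [3, 4]], Q = [[1, 3], [2, 4]].

So P = [[1, 2], [3, 4]], Q = [[1, 3], [2, 4]].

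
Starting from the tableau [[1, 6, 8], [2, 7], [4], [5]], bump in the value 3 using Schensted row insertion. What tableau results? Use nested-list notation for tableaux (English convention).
[[1, 3, 8], [2, 6], [4, 7], [5]]

In row 1, 3 replaces 6 (the leftmost entry greater than 3); 6 is bumped to row 2. In row 2, 6 replaces 7 (the leftmost entry greater than 6); 7 is bumped to row 3. 7 is appended to row 3. The new tableau is [[1, 3, 8], [2, 6], [4, 7], [5]].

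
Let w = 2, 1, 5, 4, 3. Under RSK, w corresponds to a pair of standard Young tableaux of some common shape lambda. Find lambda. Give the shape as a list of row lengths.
Row-insert each entry into an empty tableau.

After inserting 2: P = [[2]].
After inserting 1: P = [[1], [2]].
After inserting 5: P = [[1, 5], [2]].
After inserting 4: P = [[1, 4], [2, 5]].
After inserting 3: P = [[1, 3], [2, 4], [5]].

The final insertion tableau P = [[1, 3], [2, 4], [5]] has shape [2, 2, 1].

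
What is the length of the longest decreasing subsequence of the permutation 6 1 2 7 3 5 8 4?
3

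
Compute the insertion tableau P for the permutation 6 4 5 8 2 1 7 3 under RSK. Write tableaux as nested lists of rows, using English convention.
After inserting 6: P = [[6]].
After inserting 4: P = [[4], [6]].
After inserting 5: P = [[4, 5], [6]].
After inserting 8: P = [[4, 5, 8], [6]].
After inserting 2: P = [[2, 5, 8], [4], [6]].
After inserting 1: P = [[1, 5, 8], [2], [4], [6]].
After inserting 7: P = [[1, 5, 7], [2, 8], [4], [6]].
After inserting 3: P = [[1, 3, 7], [2, 5], [4, 8], [6]].

So P = [[1, 3, 7], [2, 5], [4, 8], [6]].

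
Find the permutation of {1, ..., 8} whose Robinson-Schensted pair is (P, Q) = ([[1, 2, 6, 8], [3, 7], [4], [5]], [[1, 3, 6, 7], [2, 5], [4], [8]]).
Reverse the RSK construction: for i from n down to 1, find the cell of Q containing i, remove the entry at that cell from P, and reverse-bump it up through P; the value ejected from row 1 is w(i).

Step i=8: Q has 8 at row 4, column 1; remove 5 from row 4 of P and reverse-bump: 5 enters row 3 and ejects 4; 4 enters row 2 and ejects 3; 3 enters row 1 and ejects 2. So w(8) = 2. P is now [[1, 3, 6, 8], [4, 7], [5]].
Step i=7: Q has 7 at row 1, column 4; remove that cell from P, ejecting 8. So w(7) = 8. P is now [[1, 3, 6], [4, 7], [5]].
Step i=6: Q has 6 at row 1, column 3; remove that cell from P, ejecting 6. So w(6) = 6. P is now [[1, 3], [4, 7], [5]].
Step i=5: Q has 5 at row 2, column 2; remove 7 from row 2 of P and reverse-bump: 7 enters row 1 and ejects 3. So w(5) = 3. P is now [[1, 7], [4], [5]].
Step i=4: Q has 4 at row 3, column 1; remove 5 from row 3 of P and reverse-bump: 5 enters row 2 and ejects 4; 4 enters row 1 and ejects 1. So w(4) = 1. P is now [[4, 7], [5]].
Step i=3: Q has 3 at row 1, column 2; remove that cell from P, ejecting 7. So w(3) = 7. P is now [[4], [5]].
Step i=2: Q has 2 at row 2, column 1; remove 5 from row 2 of P and reverse-bump: 5 enters row 1 and ejects 4. So w(2) = 4. P is now [[5]].
Step i=1: Q has 1 at row 1, column 1; remove that cell from P, ejecting 5. So w(1) = 5. P is now [].

So w = 5 4 7 1 3 6 8 2.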